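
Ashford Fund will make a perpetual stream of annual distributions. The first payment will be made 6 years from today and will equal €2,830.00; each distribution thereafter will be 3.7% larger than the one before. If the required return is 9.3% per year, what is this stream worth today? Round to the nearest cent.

€32396.46

Value at end of year 5: C₁ / (r − g) = €2,830.00 / (0.093 − 0.037) = €50,535.7143
Discount to today: PV = €50,535.7143 / (1 + 0.093)^5 = €50,535.7143 / 1.559915 = €32,396.46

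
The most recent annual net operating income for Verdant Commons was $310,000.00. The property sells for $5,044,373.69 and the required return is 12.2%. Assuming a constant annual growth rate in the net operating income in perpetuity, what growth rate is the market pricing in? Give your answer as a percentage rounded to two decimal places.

P = D₀(1+g)/(r−g) ⇒ P(r−g) = D₀(1+g) ⇒ g(P+D₀) = P·r − D₀
g = (P·r − D₀)/(P + D₀) = ($5,044,373.69×0.122 − $310,000.00) / ($5,044,373.69 + $310,000.00) = 0.057040

5.70%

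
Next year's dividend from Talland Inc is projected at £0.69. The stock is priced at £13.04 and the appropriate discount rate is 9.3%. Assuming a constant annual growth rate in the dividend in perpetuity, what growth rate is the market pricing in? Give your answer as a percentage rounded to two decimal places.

4.01%

P = D₁/(r−g) ⇒ g = r − D₁/P = 0.093 − £0.69/£13.04 = 0.040086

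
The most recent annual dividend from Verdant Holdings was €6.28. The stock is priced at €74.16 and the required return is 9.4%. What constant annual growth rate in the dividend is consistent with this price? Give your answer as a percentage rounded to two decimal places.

P = D₀(1+g)/(r−g) ⇒ P(r−g) = D₀(1+g) ⇒ g(P+D₀) = P·r − D₀
g = (P·r − D₀)/(P + D₀) = (€74.16×0.094 − €6.28) / (€74.16 + €6.28) = 0.008591

0.86%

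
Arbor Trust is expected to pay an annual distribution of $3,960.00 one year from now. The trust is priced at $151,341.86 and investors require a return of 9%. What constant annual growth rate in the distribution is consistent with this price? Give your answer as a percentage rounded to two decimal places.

P = D₁/(r−g) ⇒ g = r − D₁/P = 0.09 − $3,960.00/$151,341.86 = 0.063834

6.38%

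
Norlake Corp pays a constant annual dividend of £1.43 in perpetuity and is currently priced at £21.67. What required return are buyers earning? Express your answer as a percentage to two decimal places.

P = C/r ⇒ r = C/P = £1.43/£21.67 = 0.065990

6.60%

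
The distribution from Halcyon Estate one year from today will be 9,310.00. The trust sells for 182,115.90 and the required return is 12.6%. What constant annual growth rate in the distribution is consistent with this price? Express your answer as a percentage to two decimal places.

P = D₁/(r−g) ⇒ g = r − D₁/P = 0.126 − 9,310.00/182,115.90 = 0.074879

7.49%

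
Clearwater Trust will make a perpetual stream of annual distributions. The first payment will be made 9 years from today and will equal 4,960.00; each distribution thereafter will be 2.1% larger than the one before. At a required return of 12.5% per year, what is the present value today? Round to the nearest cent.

Value at end of year 8: C₁ / (r − g) = 4,960.00 / (0.125 − 0.021) = 47,692.3077
Discount to today: PV = 47,692.3077 / (1 + 0.125)^8 = 47,692.3077 / 2.565785 = 18,587.81

18587.81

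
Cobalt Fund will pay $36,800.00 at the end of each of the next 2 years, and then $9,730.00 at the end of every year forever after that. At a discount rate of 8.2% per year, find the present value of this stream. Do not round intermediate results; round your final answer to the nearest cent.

$166799.46

PV of 2-year annuity: $36,800.00 × [1 − (1+0.082)^−2] / 0.082 = 65444.63084
Perpetuity value at year 2: $9,730.00 / 0.082 = 118658.53659
PV of perpetuity: 118658.53659 / (1+0.082)^2 = 101354.83392
Total PV = 65444.63084 + 101354.83392 = 166799.46476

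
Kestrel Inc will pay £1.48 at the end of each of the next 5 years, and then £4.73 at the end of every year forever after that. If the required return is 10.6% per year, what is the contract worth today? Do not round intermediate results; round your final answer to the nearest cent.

£32.49

PV of 5-year annuity: £1.48 × [1 − (1+0.106)^−5] / 0.106 = 5.52542
Perpetuity value at year 5: £4.73 / 0.106 = 44.62264
PV of perpetuity: 44.62264 / (1+0.106)^5 = 26.96371
Total PV = 5.52542 + 26.96371 = 32.48913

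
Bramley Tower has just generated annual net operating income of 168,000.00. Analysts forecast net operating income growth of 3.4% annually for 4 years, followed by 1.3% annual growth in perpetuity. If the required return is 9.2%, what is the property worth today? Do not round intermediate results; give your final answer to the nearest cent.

D_1 = 173712.00000
D_2 = 179618.20800
D_3 = 185725.22707
D_4 = 192039.88479
Terminal value at year 4: TV = D_4×(1+g_2)/(r−g_2) = 194536.40329/0.079 = 2462486.11766
P_0 = D_1/(1+r)^1 + D_2/(1+r)^2 + D_3/(1+r)^3 + D_4/(1+r)^4 + TV/(1+r)^4
    = 159076.92308 + 150627.78247 + 142627.40575 + 135051.95746 + 1731742.18868 = 2319126.25743

2319126.26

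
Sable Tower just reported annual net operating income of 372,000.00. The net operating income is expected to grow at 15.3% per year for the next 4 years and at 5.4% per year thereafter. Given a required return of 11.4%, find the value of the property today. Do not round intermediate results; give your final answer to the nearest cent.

9121966.56

D_1 = 428916.00000
D_2 = 494540.14800
D_3 = 570204.79064
D_4 = 657446.12361
Terminal value at year 4: TV = D_4×(1+g_2)/(r−g_2) = 692948.21429/0.06 = 11549136.90479
P_0 = D_1/(1+r)^1 + D_2/(1+r)^2 + D_3/(1+r)^3 + D_4/(1+r)^4 + TV/(1+r)^4
    = 385023.33932 + 398502.61242 + 412453.78108 + 426893.36587 + 7499093.46046 = 9121966.55914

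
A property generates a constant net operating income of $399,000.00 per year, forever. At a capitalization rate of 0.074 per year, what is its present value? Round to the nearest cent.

$5391891.89

Level perpetuity: PV = C / r = $399,000.00 / 0.074 = $5,391,891.89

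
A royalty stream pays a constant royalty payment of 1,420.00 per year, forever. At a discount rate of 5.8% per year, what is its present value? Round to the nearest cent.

Level perpetuity: PV = C / r = 1,420.00 / 0.058 = 24,482.76

24482.76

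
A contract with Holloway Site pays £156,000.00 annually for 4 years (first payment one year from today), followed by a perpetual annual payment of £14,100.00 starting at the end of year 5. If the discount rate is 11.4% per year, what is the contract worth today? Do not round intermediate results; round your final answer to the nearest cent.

£560187.68

PV of 4-year annuity: £156,000.00 × [1 − (1+0.114)^−4] / 0.114 = 479876.96042
Perpetuity value at year 4: £14,100.00 / 0.114 = 123684.21053
PV of perpetuity: 123684.21053 / (1+0.114)^4 = 80310.71603
Total PV = 479876.96042 + 80310.71603 = 560187.67644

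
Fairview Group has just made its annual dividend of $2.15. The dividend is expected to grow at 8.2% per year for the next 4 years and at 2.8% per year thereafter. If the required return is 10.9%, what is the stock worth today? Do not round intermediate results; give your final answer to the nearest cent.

$32.81

D_1 = 2.32630
D_2 = 2.51706
D_3 = 2.72346
D_4 = 2.94678
Terminal value at year 4: TV = D_4×(1+g_2)/(r−g_2) = 3.02929/0.081 = 37.39862
P_0 = D_1/(1+r)^1 + D_2/(1+r)^2 + D_3/(1+r)^3 + D_4/(1+r)^4 + TV/(1+r)^4
    = 2.09766 + 2.04659 + 1.99676 + 1.94815 + 24.72461 = 32.81375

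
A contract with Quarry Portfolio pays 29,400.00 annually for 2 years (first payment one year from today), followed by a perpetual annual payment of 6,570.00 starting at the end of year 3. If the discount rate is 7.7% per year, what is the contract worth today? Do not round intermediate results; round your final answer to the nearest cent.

PV of 2-year annuity: 29,400.00 × [1 − (1+0.077)^−2] / 0.077 = 52644.42910
Perpetuity value at year 2: 6,570.00 / 0.077 = 85324.67532
PV of perpetuity: 85324.67532 / (1+0.077)^2 = 73560.25699
Total PV = 52644.42910 + 73560.25699 = 126204.68608

126204.69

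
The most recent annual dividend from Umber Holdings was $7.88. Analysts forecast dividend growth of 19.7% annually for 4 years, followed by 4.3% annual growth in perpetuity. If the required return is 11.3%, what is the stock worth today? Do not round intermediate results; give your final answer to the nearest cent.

$195.01

D_1 = 9.43236
D_2 = 11.29053
D_3 = 13.51477
D_4 = 16.17718
Terminal value at year 4: TV = D_4×(1+g_2)/(r−g_2) = 16.87280/0.07 = 241.03998
P_0 = D_1/(1+r)^1 + D_2/(1+r)^2 + D_3/(1+r)^3 + D_4/(1+r)^4 + TV/(1+r)^4
    = 8.47472 + 9.11432 + 9.80219 + 10.54198 + 157.07549 = 195.00870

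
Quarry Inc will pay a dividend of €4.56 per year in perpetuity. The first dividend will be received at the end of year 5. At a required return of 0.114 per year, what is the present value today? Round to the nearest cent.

€25.97

Value at end of year 4: C / r = €4.56 / 0.114 = €40.0000
Discount to today: PV = €40.0000 / (1 + 0.114)^4 = €40.0000 / 1.540071 = €25.97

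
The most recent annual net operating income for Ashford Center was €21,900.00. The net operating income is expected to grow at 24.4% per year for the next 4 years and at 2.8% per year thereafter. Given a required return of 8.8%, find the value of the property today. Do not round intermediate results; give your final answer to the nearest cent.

€765121.32

D_1 = 27243.60000
D_2 = 33891.03840
D_3 = 42160.45177
D_4 = 52447.60200
Terminal value at year 4: TV = D_4×(1+g_2)/(r−g_2) = 53916.13486/0.06 = 898602.24762
P_0 = D_1/(1+r)^1 + D_2/(1+r)^2 + D_3/(1+r)^3 + D_4/(1+r)^4 + TV/(1+r)^4
    = 25040.07353 + 28630.37819 + 32735.46918 + 37429.15778 + 641286.23656 = 765121.31524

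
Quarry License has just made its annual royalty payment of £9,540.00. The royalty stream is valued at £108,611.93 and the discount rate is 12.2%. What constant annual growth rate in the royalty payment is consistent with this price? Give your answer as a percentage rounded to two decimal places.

3.14%

P = D₀(1+g)/(r−g) ⇒ P(r−g) = D₀(1+g) ⇒ g(P+D₀) = P·r − D₀
g = (P·r − D₀)/(P + D₀) = (£108,611.93×0.122 − £9,540.00) / (£108,611.93 + £9,540.00) = 0.031406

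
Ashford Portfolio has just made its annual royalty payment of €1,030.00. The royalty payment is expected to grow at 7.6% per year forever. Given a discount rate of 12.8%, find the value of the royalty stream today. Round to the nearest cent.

D₁ = D₀ × (1 + g) = €1,030.00 × 1.076 = €1,108.2800
Growing perpetuity: P = D₁ / (r − g) = €1,108.2800 / (0.128 − 0.076) = €21,313.08

€21313.08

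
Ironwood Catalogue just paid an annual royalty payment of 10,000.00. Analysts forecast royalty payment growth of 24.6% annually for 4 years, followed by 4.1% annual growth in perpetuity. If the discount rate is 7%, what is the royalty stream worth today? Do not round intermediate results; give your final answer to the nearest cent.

719453.68

D_1 = 12460.00000
D_2 = 15525.16000
D_3 = 19344.34936
D_4 = 24103.05930
Terminal value at year 4: TV = D_4×(1+g_2)/(r−g_2) = 25091.28473/0.029 = 865216.71496
P_0 = D_1/(1+r)^1 + D_2/(1+r)^2 + D_3/(1+r)^3 + D_4/(1+r)^4 + TV/(1+r)^4
    = 11644.85981 + 13560.27601 + 15790.75131 + 18388.10854 + 660069.68923 = 719453.68490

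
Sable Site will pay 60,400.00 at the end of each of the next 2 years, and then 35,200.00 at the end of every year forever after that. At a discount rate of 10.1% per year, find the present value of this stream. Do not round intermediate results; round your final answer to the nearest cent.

PV of 2-year annuity: 60,400.00 × [1 − (1+0.101)^−2] / 0.101 = 104685.93905
Perpetuity value at year 2: 35,200.00 / 0.101 = 348514.85149
PV of perpetuity: 348514.85149 / (1+0.101)^2 = 287505.82740
Total PV = 104685.93905 + 287505.82740 = 392191.76645

392191.77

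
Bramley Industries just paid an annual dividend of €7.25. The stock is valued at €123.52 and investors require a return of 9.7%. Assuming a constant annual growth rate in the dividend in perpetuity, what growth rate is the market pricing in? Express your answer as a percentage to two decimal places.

P = D₀(1+g)/(r−g) ⇒ P(r−g) = D₀(1+g) ⇒ g(P+D₀) = P·r − D₀
g = (P·r − D₀)/(P + D₀) = (€123.52×0.097 − €7.25) / (€123.52 + €7.25) = 0.036181

3.62%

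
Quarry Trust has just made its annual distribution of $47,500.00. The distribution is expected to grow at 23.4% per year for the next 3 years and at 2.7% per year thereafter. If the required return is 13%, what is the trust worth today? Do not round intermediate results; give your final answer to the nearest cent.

D_1 = 58615.00000
D_2 = 72330.91000
D_3 = 89256.34294
Terminal value at year 3: TV = D_3×(1+g_2)/(r−g_2) = 91666.26420/0.103 = 889963.73009
P_0 = D_1/(1+r)^1 + D_2/(1+r)^2 + D_3/(1+r)^3 + TV/(1+r)^3
    = 51871.68142 + 56645.71227 + 61859.12296 + 616789.50756 = 787166.02421

$787166.02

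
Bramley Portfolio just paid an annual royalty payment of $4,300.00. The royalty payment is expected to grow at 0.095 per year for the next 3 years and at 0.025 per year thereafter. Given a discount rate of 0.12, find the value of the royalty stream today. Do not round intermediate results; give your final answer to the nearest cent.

$55689.41

D_1 = 4708.50000
D_2 = 5155.80750
D_3 = 5645.60921
Terminal value at year 3: TV = D_3×(1+g_2)/(r−g_2) = 5786.74944/0.095 = 60913.15203
P_0 = D_1/(1+r)^1 + D_2/(1+r)^2 + D_3/(1+r)^3 + TV/(1+r)^3
    = 4204.01786 + 4110.17817 + 4018.43312 + 43356.77845 = 55689.40760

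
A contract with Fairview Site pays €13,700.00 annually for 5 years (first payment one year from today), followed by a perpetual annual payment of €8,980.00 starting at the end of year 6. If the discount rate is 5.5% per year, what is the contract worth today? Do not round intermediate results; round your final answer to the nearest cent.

PV of 5-year annuity: €13,700.00 × [1 − (1+0.055)^−5] / 0.055 = 58502.89732
Perpetuity value at year 5: €8,980.00 / 0.055 = 163272.72727
PV of perpetuity: 163272.72727 / (1+0.055)^5 = 124925.57268
Total PV = 58502.89732 + 124925.57268 = 183428.47000

€183428.47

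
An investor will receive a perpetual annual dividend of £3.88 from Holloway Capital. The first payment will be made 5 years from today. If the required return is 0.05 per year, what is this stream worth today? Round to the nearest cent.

£63.84

Value at end of year 4: C / r = £3.88 / 0.05 = £77.6000
Discount to today: PV = £77.6000 / (1 + 0.05)^4 = £77.6000 / 1.215506 = £63.84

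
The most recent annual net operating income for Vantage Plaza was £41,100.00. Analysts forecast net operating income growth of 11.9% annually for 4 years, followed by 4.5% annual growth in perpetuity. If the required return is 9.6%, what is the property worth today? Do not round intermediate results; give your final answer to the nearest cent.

£1088302.66

D_1 = 45990.90000
D_2 = 51463.81710
D_3 = 57588.01133
D_4 = 64440.98468
Terminal value at year 4: TV = D_4×(1+g_2)/(r−g_2) = 67340.82899/0.051 = 1320408.41166
P_0 = D_1/(1+r)^1 + D_2/(1+r)^2 + D_3/(1+r)^3 + D_4/(1+r)^4 + TV/(1+r)^4
    = 41962.50000 + 42843.09991 + 43742.17956 + 44660.12676 + 915094.75418 = 1088302.66041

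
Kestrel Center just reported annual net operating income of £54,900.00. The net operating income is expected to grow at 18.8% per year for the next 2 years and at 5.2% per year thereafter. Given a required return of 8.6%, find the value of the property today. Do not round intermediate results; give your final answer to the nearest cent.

D_1 = 65221.20000
D_2 = 77482.78560
Terminal value at year 2: TV = D_2×(1+g_2)/(r−g_2) = 81511.89045/0.034 = 2397408.54268
P_0 = D_1/(1+r)^1 + D_2/(1+r)^2 + TV/(1+r)^2
    = 60056.35359 + 65697.00559 + 2032742.64342 = 2158496.00260

£2158496.00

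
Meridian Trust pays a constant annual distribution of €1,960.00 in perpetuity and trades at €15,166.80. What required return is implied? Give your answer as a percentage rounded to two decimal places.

12.92%

P = C/r ⇒ r = C/P = €1,960.00/€15,166.80 = 0.129230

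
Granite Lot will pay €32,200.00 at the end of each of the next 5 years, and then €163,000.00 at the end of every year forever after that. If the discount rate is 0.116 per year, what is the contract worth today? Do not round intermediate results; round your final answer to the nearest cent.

€928957.75

PV of 5-year annuity: €32,200.00 × [1 − (1+0.116)^−5] / 0.116 = 117233.27335
Perpetuity value at year 5: €163,000.00 / 0.116 = 1405172.41379
PV of perpetuity: 1405172.41379 / (1+0.116)^5 = 811724.47728
Total PV = 117233.27335 + 811724.47728 = 928957.75063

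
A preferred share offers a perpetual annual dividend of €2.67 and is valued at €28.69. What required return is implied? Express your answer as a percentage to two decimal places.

9.31%

P = C/r ⇒ r = C/P = €2.67/€28.69 = 0.093064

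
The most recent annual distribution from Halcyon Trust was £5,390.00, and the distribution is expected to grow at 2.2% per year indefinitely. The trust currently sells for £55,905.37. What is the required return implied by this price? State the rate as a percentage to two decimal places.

D₁ = £5,390.00 × 1.022 = £5,508.5800
P = D₁/(r − g) ⇒ r = D₁/P + g = £5,508.5800/£55,905.37 + 0.022 = 0.098534 + 0.022 = 0.120534

12.05%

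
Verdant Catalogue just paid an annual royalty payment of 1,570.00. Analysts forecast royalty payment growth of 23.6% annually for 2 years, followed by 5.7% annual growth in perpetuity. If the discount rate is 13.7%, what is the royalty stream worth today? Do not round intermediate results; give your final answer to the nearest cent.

D_1 = 1940.52000
D_2 = 2398.48272
Terminal value at year 2: TV = D_2×(1+g_2)/(r−g_2) = 2535.19624/0.08 = 31689.95294
P_0 = D_1/(1+r)^1 + D_2/(1+r)^2 + TV/(1+r)^2
    = 1706.70185 + 1855.30649 + 24513.23704 = 28075.24538

28075.25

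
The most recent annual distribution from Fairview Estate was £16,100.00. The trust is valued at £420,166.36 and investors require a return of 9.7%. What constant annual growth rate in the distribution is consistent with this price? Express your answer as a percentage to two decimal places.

P = D₀(1+g)/(r−g) ⇒ P(r−g) = D₀(1+g) ⇒ g(P+D₀) = P·r − D₀
g = (P·r − D₀)/(P + D₀) = (£420,166.36×0.097 − £16,100.00) / (£420,166.36 + £16,100.00) = 0.056516

5.65%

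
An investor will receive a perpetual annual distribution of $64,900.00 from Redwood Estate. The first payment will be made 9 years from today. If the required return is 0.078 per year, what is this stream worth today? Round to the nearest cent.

$456246.98

Value at end of year 8: C / r = $64,900.00 / 0.078 = $832,051.2821
Discount to today: PV = $832,051.2821 / (1 + 0.078)^8 = $832,051.2821 / 1.823686 = $456,246.98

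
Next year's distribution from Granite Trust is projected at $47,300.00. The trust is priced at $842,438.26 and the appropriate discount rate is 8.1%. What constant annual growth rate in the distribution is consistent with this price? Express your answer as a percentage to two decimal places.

2.49%

P = D₁/(r−g) ⇒ g = r − D₁/P = 0.081 − $47,300.00/$842,438.26 = 0.024853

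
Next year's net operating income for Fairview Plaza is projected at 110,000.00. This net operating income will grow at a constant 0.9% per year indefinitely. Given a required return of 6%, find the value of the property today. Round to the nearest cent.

Growing perpetuity: P = D₁ / (r − g) = 110,000.0000 / (0.06 − 0.009) = 2,156,862.75

2156862.75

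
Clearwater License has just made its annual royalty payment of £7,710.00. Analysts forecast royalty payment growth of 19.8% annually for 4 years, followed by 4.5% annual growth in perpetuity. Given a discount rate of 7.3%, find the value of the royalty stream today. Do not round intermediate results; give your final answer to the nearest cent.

D_1 = 9236.58000
D_2 = 11065.42284
D_3 = 13256.37656
D_4 = 15881.13912
Terminal value at year 4: TV = D_4×(1+g_2)/(r−g_2) = 16595.79038/0.028 = 592706.79936
P_0 = D_1/(1+r)^1 + D_2/(1+r)^2 + D_3/(1+r)^3 + D_4/(1+r)^4 + TV/(1+r)^4
    = 8608.18267 + 9610.99984 + 10730.64102 + 11980.71570 + 447137.42506 = 488067.96429

£488067.96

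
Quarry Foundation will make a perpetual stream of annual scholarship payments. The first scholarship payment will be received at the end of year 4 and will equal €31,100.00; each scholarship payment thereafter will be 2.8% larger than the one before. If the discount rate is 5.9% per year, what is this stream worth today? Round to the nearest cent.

€844716.18

Value at end of year 3: C₁ / (r − g) = €31,100.00 / (0.059 − 0.028) = €1,003,225.8065
Discount to today: PV = €1,003,225.8065 / (1 + 0.059)^3 = €1,003,225.8065 / 1.187648 = €844,716.18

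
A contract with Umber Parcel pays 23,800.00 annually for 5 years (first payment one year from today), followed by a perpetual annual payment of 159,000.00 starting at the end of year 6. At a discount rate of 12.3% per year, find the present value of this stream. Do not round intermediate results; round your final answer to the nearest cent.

PV of 5-year annuity: 23,800.00 × [1 − (1+0.123)^−5] / 0.123 = 85159.86814
Perpetuity value at year 5: 159,000.00 / 0.123 = 1292682.92683
PV of perpetuity: 1292682.92683 / (1+0.123)^5 = 723757.75731
Total PV = 85159.86814 + 723757.75731 = 808917.62545

808917.63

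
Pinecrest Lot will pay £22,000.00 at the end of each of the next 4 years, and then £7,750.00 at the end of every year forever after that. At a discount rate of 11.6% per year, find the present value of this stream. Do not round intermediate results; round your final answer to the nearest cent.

£110459.75

PV of 4-year annuity: £22,000.00 × [1 − (1+0.116)^−4] / 0.116 = 67388.55054
Perpetuity value at year 4: £7,750.00 / 0.116 = 66810.34483
PV of perpetuity: 66810.34483 / (1+0.116)^4 = 43071.19634
Total PV = 67388.55054 + 43071.19634 = 110459.74688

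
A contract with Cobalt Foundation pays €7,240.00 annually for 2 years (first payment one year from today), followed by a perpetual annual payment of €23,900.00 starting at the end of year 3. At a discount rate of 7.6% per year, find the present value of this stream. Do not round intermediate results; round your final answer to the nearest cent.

€284600.76

PV of 2-year annuity: €7,240.00 × [1 − (1+0.076)^−2] / 0.076 = 12981.99306
Perpetuity value at year 2: €23,900.00 / 0.076 = 314473.68421
PV of perpetuity: 314473.68421 / (1+0.076)^2 = 271618.76236
Total PV = 12981.99306 + 271618.76236 = 284600.75542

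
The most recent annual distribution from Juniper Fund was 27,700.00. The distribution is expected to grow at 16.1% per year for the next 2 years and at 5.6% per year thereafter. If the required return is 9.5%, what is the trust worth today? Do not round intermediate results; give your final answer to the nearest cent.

D_1 = 32159.70000
D_2 = 37337.41170
Terminal value at year 2: TV = D_2×(1+g_2)/(r−g_2) = 39428.30676/0.039 = 1010982.22449
P_0 = D_1/(1+r)^1 + D_2/(1+r)^2 + TV/(1+r)^2
    = 29369.58904 + 31139.81085 + 843170.26292 = 903679.66280

903679.66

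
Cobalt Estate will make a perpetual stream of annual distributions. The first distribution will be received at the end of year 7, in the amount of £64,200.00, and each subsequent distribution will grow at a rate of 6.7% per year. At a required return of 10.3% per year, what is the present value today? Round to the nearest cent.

£990328.90

Value at end of year 6: C₁ / (r − g) = £64,200.00 / (0.103 − 0.067) = £1,783,333.3333
Discount to today: PV = £1,783,333.3333 / (1 + 0.103)^6 = £1,783,333.3333 / 1.800749 = £990,328.90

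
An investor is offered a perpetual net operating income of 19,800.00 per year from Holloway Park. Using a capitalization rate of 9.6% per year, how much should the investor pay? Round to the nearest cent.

206250.00

Level perpetuity: PV = C / r = 19,800.00 / 0.096 = 206,250.00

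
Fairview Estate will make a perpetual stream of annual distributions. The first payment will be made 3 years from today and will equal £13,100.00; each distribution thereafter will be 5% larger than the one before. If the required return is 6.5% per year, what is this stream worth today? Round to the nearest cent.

Value at end of year 2: C₁ / (r − g) = £13,100.00 / (0.065 − 0.05) = £873,333.3333
Discount to today: PV = £873,333.3333 / (1 + 0.065)^2 = £873,333.3333 / 1.134225 = £769,982.44

£769982.44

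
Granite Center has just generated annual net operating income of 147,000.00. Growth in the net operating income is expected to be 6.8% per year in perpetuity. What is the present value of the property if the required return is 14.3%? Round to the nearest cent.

D₁ = D₀ × (1 + g) = 147,000.00 × 1.068 = 156,996.0000
Growing perpetuity: P = D₁ / (r − g) = 156,996.0000 / (0.143 − 0.068) = 2,093,280.00

2093280.00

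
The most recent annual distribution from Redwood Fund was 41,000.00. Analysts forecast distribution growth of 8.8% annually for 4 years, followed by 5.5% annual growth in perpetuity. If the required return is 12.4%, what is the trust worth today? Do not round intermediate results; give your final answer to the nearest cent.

701630.44

D_1 = 44608.00000
D_2 = 48533.50400
D_3 = 52804.45235
D_4 = 57451.24416
Terminal value at year 4: TV = D_4×(1+g_2)/(r−g_2) = 60611.06259/0.069 = 878421.19692
P_0 = D_1/(1+r)^1 + D_2/(1+r)^2 + D_3/(1+r)^3 + D_4/(1+r)^4 + TV/(1+r)^4
    = 39686.83274 + 38415.72422 + 37185.32736 + 35994.33822 + 550348.21489 = 701630.43743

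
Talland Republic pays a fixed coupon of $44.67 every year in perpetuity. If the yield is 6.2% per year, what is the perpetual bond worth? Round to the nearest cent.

$720.48

Level perpetuity: PV = C / r = $44.67 / 0.062 = $720.48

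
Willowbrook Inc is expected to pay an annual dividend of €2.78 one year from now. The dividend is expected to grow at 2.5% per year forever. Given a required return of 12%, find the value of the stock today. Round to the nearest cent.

Growing perpetuity: P = D₁ / (r − g) = €2.7800 / (0.12 − 0.025) = €29.26

€29.26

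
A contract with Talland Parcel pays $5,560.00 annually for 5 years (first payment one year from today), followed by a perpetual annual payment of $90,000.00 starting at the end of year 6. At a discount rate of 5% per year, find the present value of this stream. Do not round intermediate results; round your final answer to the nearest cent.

PV of 5-year annuity: $5,560.00 × [1 − (1+0.05)^−5] / 0.05 = 24071.89029
Perpetuity value at year 5: $90,000.00 / 0.05 = 1800000.00000
PV of perpetuity: 1800000.00000 / (1+0.05)^5 = 1410347.09964
Total PV = 24071.89029 + 1410347.09964 = 1434418.98993

$1434418.99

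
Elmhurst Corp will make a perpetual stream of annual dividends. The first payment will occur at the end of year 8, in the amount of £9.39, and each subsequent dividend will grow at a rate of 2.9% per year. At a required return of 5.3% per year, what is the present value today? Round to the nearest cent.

£272.56

Value at end of year 7: C₁ / (r − g) = £9.39 / (0.053 − 0.029) = £391.2500
Discount to today: PV = £391.2500 / (1 + 0.053)^7 = £391.2500 / 1.435485 = £272.56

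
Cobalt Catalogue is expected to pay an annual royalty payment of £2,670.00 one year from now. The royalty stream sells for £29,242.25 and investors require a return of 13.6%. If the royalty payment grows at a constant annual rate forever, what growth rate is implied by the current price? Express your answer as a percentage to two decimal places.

P = D₁/(r−g) ⇒ g = r − D₁/P = 0.136 − £2,670.00/£29,242.25 = 0.044694

4.47%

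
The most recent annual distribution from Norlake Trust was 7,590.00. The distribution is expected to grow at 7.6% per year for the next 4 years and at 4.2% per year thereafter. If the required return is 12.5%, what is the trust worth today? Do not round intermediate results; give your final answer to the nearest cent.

106933.94

D_1 = 8166.84000
D_2 = 8787.51984
D_3 = 9455.37135
D_4 = 10173.97957
Terminal value at year 4: TV = D_4×(1+g_2)/(r−g_2) = 10601.28671/0.083 = 127726.34593
P_0 = D_1/(1+r)^1 + D_2/(1+r)^2 + D_3/(1+r)^3 + D_4/(1+r)^4 + TV/(1+r)^4
    = 7259.41333 + 6943.22555 + 6640.80951 + 6351.56536 + 79738.92896 = 106933.94271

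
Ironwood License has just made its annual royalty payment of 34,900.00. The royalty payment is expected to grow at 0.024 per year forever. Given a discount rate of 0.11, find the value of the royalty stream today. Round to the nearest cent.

415553.49

D₁ = D₀ × (1 + g) = 34,900.00 × 1.024 = 35,737.6000
Growing perpetuity: P = D₁ / (r − g) = 35,737.6000 / (0.11 − 0.024) = 415,553.49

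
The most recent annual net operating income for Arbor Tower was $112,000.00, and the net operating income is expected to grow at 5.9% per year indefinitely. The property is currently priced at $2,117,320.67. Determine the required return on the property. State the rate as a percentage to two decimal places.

11.50%

D₁ = $112,000.00 × 1.059 = $118,608.0000
P = D₁/(r − g) ⇒ r = D₁/P + g = $118,608.0000/$2,117,320.67 + 0.059 = 0.056018 + 0.059 = 0.115018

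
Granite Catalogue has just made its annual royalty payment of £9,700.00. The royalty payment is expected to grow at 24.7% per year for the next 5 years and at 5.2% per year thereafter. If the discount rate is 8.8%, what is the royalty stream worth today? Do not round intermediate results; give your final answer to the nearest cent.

£635013.25

D_1 = 12095.90000
D_2 = 15083.58730
D_3 = 18809.23336
D_4 = 23455.11400
D_5 = 29248.52716
Terminal value at year 5: TV = D_5×(1+g_2)/(r−g_2) = 30769.45058/0.036 = 854706.96042
P_0 = D_1/(1+r)^1 + D_2/(1+r)^2 + D_3/(1+r)^3 + D_4/(1+r)^4 + D_5/(1+r)^5 + TV/(1+r)^5
    = 11117.55515 + 12742.27139 + 14604.42318 + 16738.70929 + 19184.89934 + 560625.39180 = 635013.25014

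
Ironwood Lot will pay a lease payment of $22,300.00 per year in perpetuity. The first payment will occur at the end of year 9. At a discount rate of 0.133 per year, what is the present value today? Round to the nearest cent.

$61746.73

Value at end of year 8: C / r = $22,300.00 / 0.133 = $167,669.1729
Discount to today: PV = $167,669.1729 / (1 + 0.133)^8 = $167,669.1729 / 2.715434 = $61,746.73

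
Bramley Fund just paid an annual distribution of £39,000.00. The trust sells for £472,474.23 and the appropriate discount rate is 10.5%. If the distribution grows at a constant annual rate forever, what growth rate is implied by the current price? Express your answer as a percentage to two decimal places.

P = D₀(1+g)/(r−g) ⇒ P(r−g) = D₀(1+g) ⇒ g(P+D₀) = P·r − D₀
g = (P·r − D₀)/(P + D₀) = (£472,474.23×0.105 − £39,000.00) / (£472,474.23 + £39,000.00) = 0.020744

2.07%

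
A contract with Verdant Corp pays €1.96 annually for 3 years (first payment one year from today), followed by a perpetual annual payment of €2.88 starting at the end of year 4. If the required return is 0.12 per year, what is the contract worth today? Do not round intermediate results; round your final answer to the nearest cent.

€21.79

PV of 3-year annuity: €1.96 × [1 − (1+0.12)^−3] / 0.12 = 4.70759
Perpetuity value at year 3: €2.88 / 0.12 = 24.00000
PV of perpetuity: 24.00000 / (1+0.12)^3 = 17.08273
Total PV = 4.70759 + 17.08273 = 21.79032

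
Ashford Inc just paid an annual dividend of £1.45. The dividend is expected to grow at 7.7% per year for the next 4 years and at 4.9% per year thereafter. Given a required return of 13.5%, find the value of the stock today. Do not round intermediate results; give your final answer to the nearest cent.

£19.44

D_1 = 1.56165
D_2 = 1.68190
D_3 = 1.81140
D_4 = 1.95088
Terminal value at year 4: TV = D_4×(1+g_2)/(r−g_2) = 2.04647/0.086 = 23.79621
P_0 = D_1/(1+r)^1 + D_2/(1+r)^2 + D_3/(1+r)^3 + D_4/(1+r)^4 + TV/(1+r)^4
    = 1.37590 + 1.30559 + 1.23888 + 1.17557 + 14.33918 = 19.43512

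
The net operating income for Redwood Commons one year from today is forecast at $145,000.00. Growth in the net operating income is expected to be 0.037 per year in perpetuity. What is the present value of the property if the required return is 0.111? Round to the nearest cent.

$1959459.46

Growing perpetuity: P = D₁ / (r − g) = $145,000.0000 / (0.111 − 0.037) = $1,959,459.46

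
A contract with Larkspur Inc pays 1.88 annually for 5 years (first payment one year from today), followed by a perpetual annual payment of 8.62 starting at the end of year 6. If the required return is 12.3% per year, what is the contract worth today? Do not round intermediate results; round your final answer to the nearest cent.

45.96

PV of 5-year annuity: 1.88 × [1 − (1+0.123)^−5] / 0.123 = 6.72691
Perpetuity value at year 5: 8.62 / 0.123 = 70.08130
PV of perpetuity: 70.08130 / (1+0.123)^5 = 39.23768
Total PV = 6.72691 + 39.23768 = 45.96460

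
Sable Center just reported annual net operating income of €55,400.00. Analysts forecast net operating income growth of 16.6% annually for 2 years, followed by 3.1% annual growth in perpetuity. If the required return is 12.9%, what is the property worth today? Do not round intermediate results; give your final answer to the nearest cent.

D_1 = 64596.40000
D_2 = 75319.40240
Terminal value at year 2: TV = D_2×(1+g_2)/(r−g_2) = 77654.30387/0.098 = 792390.85586
P_0 = D_1/(1+r)^1 + D_2/(1+r)^2 + TV/(1+r)^2
    = 57215.58902 + 59090.67918 + 621658.06361 = 737964.33181

€737964.33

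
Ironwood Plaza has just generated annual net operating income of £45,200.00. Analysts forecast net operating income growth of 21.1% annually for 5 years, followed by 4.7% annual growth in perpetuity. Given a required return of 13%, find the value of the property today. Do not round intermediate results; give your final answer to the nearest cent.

£1085502.81

D_1 = 54737.20000
D_2 = 66286.74920
D_3 = 80273.25328
D_4 = 97210.90972
D_5 = 117722.41168
Terminal value at year 5: TV = D_5×(1+g_2)/(r−g_2) = 123255.36502/0.083 = 1485004.39788
P_0 = D_1/(1+r)^1 + D_2/(1+r)^2 + D_3/(1+r)^3 + D_4/(1+r)^4 + D_5/(1+r)^5 + TV/(1+r)^5
    = 48440.00000 + 51912.24779 + 55633.39121 + 59621.27147 + 63895.00863 + 806000.89195 = 1085502.81105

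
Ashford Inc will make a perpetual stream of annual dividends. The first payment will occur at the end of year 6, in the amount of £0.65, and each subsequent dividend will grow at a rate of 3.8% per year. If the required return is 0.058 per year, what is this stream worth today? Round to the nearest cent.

£24.52

Value at end of year 5: C₁ / (r − g) = £0.65 / (0.058 − 0.038) = £32.5000
Discount to today: PV = £32.5000 / (1 + 0.058)^5 = £32.5000 / 1.325648 = £24.52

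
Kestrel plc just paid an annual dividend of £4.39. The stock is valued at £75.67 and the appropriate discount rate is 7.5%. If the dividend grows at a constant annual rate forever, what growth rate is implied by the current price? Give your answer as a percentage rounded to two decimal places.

P = D₀(1+g)/(r−g) ⇒ P(r−g) = D₀(1+g) ⇒ g(P+D₀) = P·r − D₀
g = (P·r − D₀)/(P + D₀) = (£75.67×0.075 − £4.39) / (£75.67 + £4.39) = 0.016054

1.61%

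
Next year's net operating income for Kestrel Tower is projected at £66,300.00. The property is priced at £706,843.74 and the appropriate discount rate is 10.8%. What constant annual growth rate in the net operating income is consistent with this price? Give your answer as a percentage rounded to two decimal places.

1.42%

P = D₁/(r−g) ⇒ g = r − D₁/P = 0.108 − £66,300.00/£706,843.74 = 0.014203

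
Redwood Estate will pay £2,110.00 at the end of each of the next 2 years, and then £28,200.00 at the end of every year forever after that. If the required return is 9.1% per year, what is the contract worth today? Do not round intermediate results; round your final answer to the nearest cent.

£264057.08

PV of 2-year annuity: £2,110.00 × [1 − (1+0.091)^−2] / 0.091 = 3706.69615
Perpetuity value at year 2: £28,200.00 / 0.091 = 309890.10989
PV of perpetuity: 309890.10989 / (1+0.091)^2 = 260350.37936
Total PV = 3706.69615 + 260350.37936 = 264057.07551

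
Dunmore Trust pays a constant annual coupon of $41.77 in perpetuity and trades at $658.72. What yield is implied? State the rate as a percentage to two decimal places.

6.34%

P = C/r ⇒ r = C/P = $41.77/$658.72 = 0.063411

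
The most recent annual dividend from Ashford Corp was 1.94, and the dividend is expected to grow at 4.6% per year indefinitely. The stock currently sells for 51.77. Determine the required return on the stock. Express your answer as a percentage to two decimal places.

8.52%

D₁ = 1.94 × 1.046 = 2.0292
P = D₁/(r − g) ⇒ r = D₁/P + g = 2.0292/51.77 + 0.046 = 0.039197 + 0.046 = 0.085197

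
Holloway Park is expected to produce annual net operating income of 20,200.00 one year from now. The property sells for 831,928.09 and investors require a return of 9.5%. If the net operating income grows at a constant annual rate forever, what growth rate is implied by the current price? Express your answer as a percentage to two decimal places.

P = D₁/(r−g) ⇒ g = r − D₁/P = 0.095 − 20,200.00/831,928.09 = 0.070719

7.07%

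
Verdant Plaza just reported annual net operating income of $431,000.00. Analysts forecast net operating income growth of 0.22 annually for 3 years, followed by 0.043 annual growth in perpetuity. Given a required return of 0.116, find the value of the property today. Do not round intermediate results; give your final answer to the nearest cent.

D_1 = 525820.00000
D_2 = 641500.40000
D_3 = 782630.48800
Terminal value at year 3: TV = D_3×(1+g_2)/(r−g_2) = 816283.59898/0.073 = 11181967.10937
P_0 = D_1/(1+r)^1 + D_2/(1+r)^2 + D_3/(1+r)^3 + TV/(1+r)^3
    = 471164.87455 + 515072.71232 + 563072.31992 + 8044992.18741 = 9594302.09421

$9594302.09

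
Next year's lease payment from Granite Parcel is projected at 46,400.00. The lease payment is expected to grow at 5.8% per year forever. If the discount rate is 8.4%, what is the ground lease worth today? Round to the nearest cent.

1784615.38

Growing perpetuity: P = D₁ / (r − g) = 46,400.0000 / (0.084 − 0.058) = 1,784,615.38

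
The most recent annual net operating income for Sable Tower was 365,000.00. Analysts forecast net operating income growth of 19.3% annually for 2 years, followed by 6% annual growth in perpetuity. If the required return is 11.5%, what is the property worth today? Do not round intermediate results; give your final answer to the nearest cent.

D_1 = 435445.00000
D_2 = 519485.88500
Terminal value at year 2: TV = D_2×(1+g_2)/(r−g_2) = 550655.03810/0.055 = 10011909.78364
P_0 = D_1/(1+r)^1 + D_2/(1+r)^2 + TV/(1+r)^2
    = 390533.63229 + 417853.47383 + 8053176.04105 = 8861563.14717

8861563.15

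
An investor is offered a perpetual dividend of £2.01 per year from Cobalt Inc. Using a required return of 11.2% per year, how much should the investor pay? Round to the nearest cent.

£17.95

Level perpetuity: PV = C / r = £2.01 / 0.112 = £17.95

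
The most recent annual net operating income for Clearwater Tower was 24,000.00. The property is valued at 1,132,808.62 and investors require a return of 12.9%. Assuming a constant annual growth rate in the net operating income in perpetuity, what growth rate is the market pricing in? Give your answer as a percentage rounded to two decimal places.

P = D₀(1+g)/(r−g) ⇒ P(r−g) = D₀(1+g) ⇒ g(P+D₀) = P·r − D₀
g = (P·r − D₀)/(P + D₀) = (1,132,808.62×0.129 − 24,000.00) / (1,132,808.62 + 24,000.00) = 0.105577

10.56%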